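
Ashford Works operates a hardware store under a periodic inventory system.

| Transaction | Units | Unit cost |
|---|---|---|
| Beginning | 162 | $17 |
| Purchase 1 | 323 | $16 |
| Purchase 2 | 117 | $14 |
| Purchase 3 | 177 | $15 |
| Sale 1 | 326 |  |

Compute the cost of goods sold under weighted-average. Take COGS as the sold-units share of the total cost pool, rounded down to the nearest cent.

Sale 1, sell 326: 326/779 × $12,215.00 → $5,111.79
Ending inventory (cost pool remaining) = $7,103.21
Check: goods available $12,215.00 = COGS $5,111.79 + ending $7,103.21

COGS = $5,111.79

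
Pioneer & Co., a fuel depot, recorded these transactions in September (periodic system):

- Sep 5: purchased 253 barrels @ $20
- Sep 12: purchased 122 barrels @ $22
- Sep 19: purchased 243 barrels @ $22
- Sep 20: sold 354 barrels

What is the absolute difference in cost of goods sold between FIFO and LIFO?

FIFO COGS: 253 @ $20 + 101 @ $22 = $7,282
LIFO COGS: 243 @ $22 + 111 @ $22 = $7,788
Difference = |$7,282 − $7,788| = $506

$506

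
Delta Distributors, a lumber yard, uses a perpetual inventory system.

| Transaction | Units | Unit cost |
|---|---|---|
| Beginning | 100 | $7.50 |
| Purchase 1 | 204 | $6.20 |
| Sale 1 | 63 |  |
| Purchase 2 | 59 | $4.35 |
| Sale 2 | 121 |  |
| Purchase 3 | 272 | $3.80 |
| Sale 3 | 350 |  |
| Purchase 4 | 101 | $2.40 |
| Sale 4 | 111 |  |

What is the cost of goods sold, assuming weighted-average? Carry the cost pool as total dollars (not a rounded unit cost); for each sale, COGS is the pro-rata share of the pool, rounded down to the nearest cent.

After Beginning: 100 on hand, pool $750.00 (≈ $7.5000 each)
After Purchase 1: 304 on hand, pool $2,014.80 (≈ $6.6276 each)
Sale 1, sell 63: 63/304 × $2,014.80 → $417.54
After Purchase 2: 300 on hand, pool $1,853.91 (≈ $6.1797 each)
Sale 2, sell 121: 121/300 × $1,853.91 → $747.74
After Purchase 3: 451 on hand, pool $2,139.77 (≈ $4.7445 each)
Sale 3, sell 350: 350/451 × $2,139.77 → $1,660.57
After Purchase 4: 202 on hand, pool $721.60 (≈ $3.5723 each)
Sale 4, sell 111: 111/202 × $721.60 → $396.52
Total COGS = $417.54 + $747.74 + $1,660.57 + $396.52 = $3,222.37
Ending inventory (cost pool remaining) = $325.08

COGS = $3,222.37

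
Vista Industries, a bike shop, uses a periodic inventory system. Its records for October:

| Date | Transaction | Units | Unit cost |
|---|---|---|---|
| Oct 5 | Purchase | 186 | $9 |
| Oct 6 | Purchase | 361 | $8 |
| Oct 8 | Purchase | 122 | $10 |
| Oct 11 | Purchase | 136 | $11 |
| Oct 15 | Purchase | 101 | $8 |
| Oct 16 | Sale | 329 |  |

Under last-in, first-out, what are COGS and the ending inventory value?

Oct 16, 329 sold [LIFO — newest first]: 101 @ $8 + 136 @ $11 + 92 @ $10 = $3,224
Ending inventory: 186 @ $9 + 361 @ $8 + 30 @ $10 = $4,862
Check: goods available $8,086 = COGS $3,224 + ending $4,862

COGS = $3,224; ending inventory = $4,862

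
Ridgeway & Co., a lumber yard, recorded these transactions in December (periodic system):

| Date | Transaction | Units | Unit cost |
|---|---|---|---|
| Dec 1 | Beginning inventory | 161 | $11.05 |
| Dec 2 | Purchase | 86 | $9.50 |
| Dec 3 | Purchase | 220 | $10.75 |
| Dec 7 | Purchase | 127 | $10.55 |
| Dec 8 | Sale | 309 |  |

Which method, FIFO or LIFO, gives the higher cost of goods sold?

LIFO

FIFO COGS: 161 @ $11.05 + 86 @ $9.50 + 62 @ $10.75 = $3,262.55
LIFO COGS: 127 @ $10.55 + 182 @ $10.75 = $3,296.35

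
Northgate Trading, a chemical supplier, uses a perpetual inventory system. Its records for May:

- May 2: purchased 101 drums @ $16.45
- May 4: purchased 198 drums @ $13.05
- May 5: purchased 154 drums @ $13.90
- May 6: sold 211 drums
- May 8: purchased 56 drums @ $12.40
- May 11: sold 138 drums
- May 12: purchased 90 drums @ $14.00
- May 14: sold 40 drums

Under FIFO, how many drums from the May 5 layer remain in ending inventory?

May 6, 211 sold [FIFO — oldest first]: 101 @ $16.45 + 110 @ $13.05 = $3,096.95
May 11, 138 sold [FIFO — oldest first]: 88 @ $13.05 + 50 @ $13.90 = $1,843.40
May 14, 40 sold [FIFO — oldest first]: 40 @ $13.90 = $556.00
Total COGS = $3,096.95 + $1,843.40 + $556.00 = $5,496.35
Ending inventory: 64 @ $13.90 + 56 @ $12.40 + 90 @ $14.00 = $2,844.00

64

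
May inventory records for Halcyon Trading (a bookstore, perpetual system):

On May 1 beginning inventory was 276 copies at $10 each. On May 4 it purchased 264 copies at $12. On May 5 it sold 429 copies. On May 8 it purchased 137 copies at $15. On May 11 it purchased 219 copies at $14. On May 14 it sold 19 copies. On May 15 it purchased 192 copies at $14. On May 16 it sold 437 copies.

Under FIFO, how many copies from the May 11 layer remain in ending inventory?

11

May 5, 429 sold [FIFO — oldest first]: 276 @ $10 + 153 @ $12 = $4,596
May 14, 19 sold [FIFO — oldest first]: 19 @ $12 = $228
May 16, 437 sold [FIFO — oldest first]: 92 @ $12 + 137 @ $15 + 208 @ $14 = $6,071
Total COGS = $4,596 + $228 + $6,071 = $10,895
Ending inventory: 11 @ $14 + 192 @ $14 = $2,842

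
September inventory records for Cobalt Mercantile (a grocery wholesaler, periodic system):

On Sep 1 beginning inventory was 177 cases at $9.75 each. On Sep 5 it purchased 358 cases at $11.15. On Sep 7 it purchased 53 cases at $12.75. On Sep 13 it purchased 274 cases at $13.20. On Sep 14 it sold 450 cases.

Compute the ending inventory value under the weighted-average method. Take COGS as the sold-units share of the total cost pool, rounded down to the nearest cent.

Sep 14, sell 450: 450/862 × $10,010.00 → $5,225.63
Ending inventory (cost pool remaining) = $4,784.37

Ending inventory = $4,784.37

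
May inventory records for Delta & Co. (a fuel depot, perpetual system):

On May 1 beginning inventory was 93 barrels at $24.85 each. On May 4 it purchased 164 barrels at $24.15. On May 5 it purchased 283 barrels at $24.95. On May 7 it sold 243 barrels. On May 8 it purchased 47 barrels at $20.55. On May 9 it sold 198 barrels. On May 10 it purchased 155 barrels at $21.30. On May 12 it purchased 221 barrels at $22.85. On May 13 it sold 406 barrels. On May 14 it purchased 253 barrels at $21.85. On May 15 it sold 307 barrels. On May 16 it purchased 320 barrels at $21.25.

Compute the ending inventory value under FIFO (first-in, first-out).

May 7, 243 sold [FIFO — oldest first]: 93 @ $24.85 + 150 @ $24.15 = $5,933.55
May 9, 198 sold [FIFO — oldest first]: 14 @ $24.15 + 184 @ $24.95 = $4,928.90
May 13, 406 sold [FIFO — oldest first]: 99 @ $24.95 + 47 @ $20.55 + 155 @ $21.30 + 105 @ $22.85 = $9,136.65
May 15, 307 sold [FIFO — oldest first]: 116 @ $22.85 + 191 @ $21.85 = $6,823.95
Total COGS = $5,933.55 + $4,928.90 + $9,136.65 + $6,823.95 = $26,823.05
Ending inventory: 62 @ $21.85 + 320 @ $21.25 = $8,154.70
Check: goods available $34,977.75 = COGS $26,823.05 + ending $8,154.70

Ending inventory = $8,154.70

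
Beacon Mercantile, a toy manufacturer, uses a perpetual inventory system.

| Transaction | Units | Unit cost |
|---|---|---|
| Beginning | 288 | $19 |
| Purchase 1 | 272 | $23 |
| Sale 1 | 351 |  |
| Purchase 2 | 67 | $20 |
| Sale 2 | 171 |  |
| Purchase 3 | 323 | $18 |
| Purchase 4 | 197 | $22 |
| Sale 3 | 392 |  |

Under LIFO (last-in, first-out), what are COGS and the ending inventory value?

COGS = $18,917; ending inventory = $4,299

Sale 1 (351) [LIFO — newest first]: 272 @ $23 + 79 @ $19 = $7,757
Sale 2 (171) [LIFO — newest first]: 67 @ $20 + 104 @ $19 = $3,316
Sale 3 (392) [LIFO — newest first]: 197 @ $22 + 195 @ $18 = $7,844
Total COGS = $7,757 + $3,316 + $7,844 = $18,917
Ending inventory: 105 @ $19 + 128 @ $18 = $4,299
Check: goods available $23,216 = COGS $18,917 + ending $4,299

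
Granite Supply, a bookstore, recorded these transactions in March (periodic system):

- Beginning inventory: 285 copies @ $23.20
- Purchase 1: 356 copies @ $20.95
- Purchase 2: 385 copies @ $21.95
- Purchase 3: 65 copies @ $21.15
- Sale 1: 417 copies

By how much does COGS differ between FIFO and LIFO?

$276.25

FIFO COGS: 285 @ $23.20 + 132 @ $20.95 = $9,377.40
LIFO COGS: 65 @ $21.15 + 352 @ $21.95 = $9,101.15
Difference = |$9,377.40 − $9,101.15| = $276.25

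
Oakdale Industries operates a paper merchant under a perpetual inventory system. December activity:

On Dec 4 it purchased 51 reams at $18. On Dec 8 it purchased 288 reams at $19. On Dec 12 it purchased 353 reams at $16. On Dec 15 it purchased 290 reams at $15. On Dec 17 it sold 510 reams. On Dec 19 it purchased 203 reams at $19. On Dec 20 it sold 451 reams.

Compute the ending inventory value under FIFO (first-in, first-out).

Ending inventory = $4,172

Dec 17, 510 sold [FIFO — oldest first]: 51 @ $18 + 288 @ $19 + 171 @ $16 = $9,126
Dec 20, 451 sold [FIFO — oldest first]: 182 @ $16 + 269 @ $15 = $6,947
Total COGS = $9,126 + $6,947 = $16,073
Ending inventory: 21 @ $15 + 203 @ $19 = $4,172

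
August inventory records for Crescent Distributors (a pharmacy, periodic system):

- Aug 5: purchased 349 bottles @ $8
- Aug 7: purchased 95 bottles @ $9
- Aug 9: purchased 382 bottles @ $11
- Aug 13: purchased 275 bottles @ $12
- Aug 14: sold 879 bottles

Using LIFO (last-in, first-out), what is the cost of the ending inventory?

Aug 14, 879 sold [LIFO — newest first]: 275 @ $12 + 382 @ $11 + 95 @ $9 + 127 @ $8 = $9,373
Ending inventory: 222 @ $8 = $1,776
Check: goods available $11,149 = COGS $9,373 + ending $1,776

Ending inventory = $1,776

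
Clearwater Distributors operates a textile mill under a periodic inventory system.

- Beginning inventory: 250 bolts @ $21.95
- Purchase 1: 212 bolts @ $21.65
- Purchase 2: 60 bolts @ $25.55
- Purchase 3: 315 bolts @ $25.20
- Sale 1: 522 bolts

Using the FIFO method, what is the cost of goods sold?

Sale 1 (522) [FIFO — oldest first]: 250 @ $21.95 + 212 @ $21.65 + 60 @ $25.55 = $11,610.30
Ending inventory: 315 @ $25.20 = $7,938.00
Check: goods available $19,548.30 = COGS $11,610.30 + ending $7,938.00

COGS = $11,610.30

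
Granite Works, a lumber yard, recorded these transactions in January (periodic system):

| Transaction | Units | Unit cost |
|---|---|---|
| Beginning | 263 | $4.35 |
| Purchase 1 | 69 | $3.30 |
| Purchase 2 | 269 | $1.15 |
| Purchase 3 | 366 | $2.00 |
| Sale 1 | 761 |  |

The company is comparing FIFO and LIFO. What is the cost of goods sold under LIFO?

COGS = $1,517.00

FIFO COGS: 263 @ $4.35 + 69 @ $3.30 + 269 @ $1.15 + 160 @ $2.00 = $2,001.10
LIFO COGS: 366 @ $2.00 + 269 @ $1.15 + 69 @ $3.30 + 57 @ $4.35 = $1,517.00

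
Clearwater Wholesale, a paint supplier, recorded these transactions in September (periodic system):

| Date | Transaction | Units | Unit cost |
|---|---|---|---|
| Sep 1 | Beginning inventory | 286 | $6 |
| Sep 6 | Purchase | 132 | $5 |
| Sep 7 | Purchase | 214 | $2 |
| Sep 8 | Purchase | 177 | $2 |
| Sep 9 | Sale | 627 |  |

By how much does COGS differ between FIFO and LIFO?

$728

FIFO COGS: 286 @ $6 + 132 @ $5 + 209 @ $2 = $2,794
LIFO COGS: 177 @ $2 + 214 @ $2 + 132 @ $5 + 104 @ $6 = $2,066
Difference = |$2,794 − $2,066| = $728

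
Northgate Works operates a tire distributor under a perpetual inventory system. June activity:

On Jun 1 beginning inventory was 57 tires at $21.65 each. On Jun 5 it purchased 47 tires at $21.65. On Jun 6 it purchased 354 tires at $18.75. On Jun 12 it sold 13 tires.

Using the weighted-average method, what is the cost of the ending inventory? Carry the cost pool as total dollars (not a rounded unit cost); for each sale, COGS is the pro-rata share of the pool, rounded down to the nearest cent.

After Jun 1: 57 on hand, pool $1,234.05 (≈ $21.6500 each)
After Jun 5: 104 on hand, pool $2,251.60 (≈ $21.6500 each)
After Jun 6: 458 on hand, pool $8,889.10 (≈ $19.4085 each)
Jun 12, sell 13: 13/458 × $8,889.10 → $252.31
Ending inventory (cost pool remaining) = $8,636.79

Ending inventory = $8,636.79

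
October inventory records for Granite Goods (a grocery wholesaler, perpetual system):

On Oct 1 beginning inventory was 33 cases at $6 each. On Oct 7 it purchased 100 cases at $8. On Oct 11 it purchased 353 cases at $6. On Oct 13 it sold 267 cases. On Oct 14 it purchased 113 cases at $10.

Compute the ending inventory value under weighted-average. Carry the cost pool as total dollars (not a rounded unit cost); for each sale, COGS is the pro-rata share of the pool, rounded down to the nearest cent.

After Oct 1: 33 on hand, pool $198.00 (≈ $6.0000 each)
After Oct 7: 133 on hand, pool $998.00 (≈ $7.5038 each)
After Oct 11: 486 on hand, pool $3,116.00 (≈ $6.4115 each)
Oct 13, sell 267: 267/486 × $3,116.00 → $1,711.87
After Oct 14: 332 on hand, pool $2,534.13 (≈ $7.6329 each)
Ending inventory (cost pool remaining) = $2,534.13
Check: goods available $4,246.00 = COGS $1,711.87 + ending $2,534.13

Ending inventory = $2,534.13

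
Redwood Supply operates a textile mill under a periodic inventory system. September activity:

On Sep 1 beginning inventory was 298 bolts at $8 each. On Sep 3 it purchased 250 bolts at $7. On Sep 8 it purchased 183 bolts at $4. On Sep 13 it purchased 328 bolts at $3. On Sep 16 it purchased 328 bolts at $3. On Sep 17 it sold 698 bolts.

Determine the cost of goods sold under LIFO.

Sep 17, 698 sold [LIFO — newest first]: 328 @ $3 + 328 @ $3 + 42 @ $4 = $2,136
Ending inventory: 298 @ $8 + 250 @ $7 + 141 @ $4 = $4,698
Check: goods available $6,834 = COGS $2,136 + ending $4,698

COGS = $2,136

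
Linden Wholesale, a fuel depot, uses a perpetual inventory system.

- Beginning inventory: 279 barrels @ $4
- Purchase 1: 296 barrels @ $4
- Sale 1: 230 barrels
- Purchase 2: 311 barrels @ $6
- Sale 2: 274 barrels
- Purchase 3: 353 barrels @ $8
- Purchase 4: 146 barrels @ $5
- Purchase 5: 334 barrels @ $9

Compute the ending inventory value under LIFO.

Ending inventory = $8,162

Sale 1 (230) [LIFO — newest first]: 230 @ $4 = $920
Sale 2 (274) [LIFO — newest first]: 274 @ $6 = $1,644
Total COGS = $920 + $1,644 = $2,564
Ending inventory: 279 @ $4 + 66 @ $4 + 37 @ $6 + 353 @ $8 + 146 @ $5 + 334 @ $9 = $8,162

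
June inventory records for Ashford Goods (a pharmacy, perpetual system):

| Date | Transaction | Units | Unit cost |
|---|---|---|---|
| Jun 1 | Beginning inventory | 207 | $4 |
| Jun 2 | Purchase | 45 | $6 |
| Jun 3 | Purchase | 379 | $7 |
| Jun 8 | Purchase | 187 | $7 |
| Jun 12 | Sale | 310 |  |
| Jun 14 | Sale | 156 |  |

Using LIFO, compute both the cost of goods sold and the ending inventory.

Jun 12, 310 sold [LIFO — newest first]: 187 @ $7 + 123 @ $7 = $2,170
Jun 14, 156 sold [LIFO — newest first]: 156 @ $7 = $1,092
Total COGS = $2,170 + $1,092 = $3,262
Ending inventory: 207 @ $4 + 45 @ $6 + 100 @ $7 = $1,798

COGS = $3,262; ending inventory = $1,798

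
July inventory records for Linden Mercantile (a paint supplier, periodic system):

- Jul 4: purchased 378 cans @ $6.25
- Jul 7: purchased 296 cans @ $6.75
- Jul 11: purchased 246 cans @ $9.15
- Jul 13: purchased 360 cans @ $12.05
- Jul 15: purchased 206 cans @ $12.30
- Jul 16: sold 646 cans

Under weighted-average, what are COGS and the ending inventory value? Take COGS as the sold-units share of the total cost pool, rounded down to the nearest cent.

Jul 16, sell 646: 646/1486 × $13,483.20 → $5,861.47
Ending inventory (cost pool remaining) = $7,621.73

COGS = $5,861.47; ending inventory = $7,621.73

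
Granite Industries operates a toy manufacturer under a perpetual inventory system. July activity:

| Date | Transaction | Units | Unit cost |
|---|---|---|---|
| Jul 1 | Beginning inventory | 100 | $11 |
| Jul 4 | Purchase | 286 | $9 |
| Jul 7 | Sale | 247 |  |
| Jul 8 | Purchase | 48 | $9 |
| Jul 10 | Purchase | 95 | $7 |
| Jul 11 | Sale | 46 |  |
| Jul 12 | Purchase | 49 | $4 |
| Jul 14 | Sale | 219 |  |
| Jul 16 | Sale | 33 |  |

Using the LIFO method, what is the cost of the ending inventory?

Jul 7, 247 sold [LIFO — newest first]: 247 @ $9 = $2,223
Jul 11, 46 sold [LIFO — newest first]: 46 @ $7 = $322
Jul 14, 219 sold [LIFO — newest first]: 49 @ $4 + 49 @ $7 + 48 @ $9 + 39 @ $9 + 34 @ $11 = $1,696
Jul 16, 33 sold [LIFO — newest first]: 33 @ $11 = $363
Total COGS = $2,223 + $322 + $1,696 + $363 = $4,604
Ending inventory: 33 @ $11 = $363
Check: goods available $4,967 = COGS $4,604 + ending $363

Ending inventory = $363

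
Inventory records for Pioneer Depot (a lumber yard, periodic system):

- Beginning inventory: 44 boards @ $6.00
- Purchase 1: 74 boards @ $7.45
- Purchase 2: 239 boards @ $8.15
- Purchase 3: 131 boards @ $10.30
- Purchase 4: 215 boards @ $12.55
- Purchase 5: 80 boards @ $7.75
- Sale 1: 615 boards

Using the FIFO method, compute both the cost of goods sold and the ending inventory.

Sale 1 (615) [FIFO — oldest first]: 44 @ $6.00 + 74 @ $7.45 + 239 @ $8.15 + 131 @ $10.30 + 127 @ $12.55 = $5,706.30
Ending inventory: 88 @ $12.55 + 80 @ $7.75 = $1,724.40
Check: goods available $7,430.70 = COGS $5,706.30 + ending $1,724.40

COGS = $5,706.30; ending inventory = $1,724.40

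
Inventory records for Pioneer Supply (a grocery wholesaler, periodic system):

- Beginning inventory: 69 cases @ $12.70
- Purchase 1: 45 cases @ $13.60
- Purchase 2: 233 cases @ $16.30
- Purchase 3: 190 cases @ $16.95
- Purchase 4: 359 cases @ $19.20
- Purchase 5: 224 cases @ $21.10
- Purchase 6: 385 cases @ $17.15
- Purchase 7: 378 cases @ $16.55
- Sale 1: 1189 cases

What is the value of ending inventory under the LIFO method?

Ending inventory = $11,521.10

Sale 1 (1189) [LIFO — newest first]: 378 @ $16.55 + 385 @ $17.15 + 224 @ $21.10 + 202 @ $19.20 = $21,463.45
Ending inventory: 69 @ $12.70 + 45 @ $13.60 + 233 @ $16.30 + 190 @ $16.95 + 157 @ $19.20 = $11,521.10
Check: goods available $32,984.55 = COGS $21,463.45 + ending $11,521.10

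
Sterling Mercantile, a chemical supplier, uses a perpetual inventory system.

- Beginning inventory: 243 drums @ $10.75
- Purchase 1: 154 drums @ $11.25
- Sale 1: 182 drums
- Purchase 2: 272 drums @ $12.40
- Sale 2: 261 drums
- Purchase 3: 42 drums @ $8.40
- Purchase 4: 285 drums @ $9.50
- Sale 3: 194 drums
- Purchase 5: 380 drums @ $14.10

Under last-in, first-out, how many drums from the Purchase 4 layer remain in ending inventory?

Sale 1 (182) [LIFO — newest first]: 154 @ $11.25 + 28 @ $10.75 = $2,033.50
Sale 2 (261) [LIFO — newest first]: 261 @ $12.40 = $3,236.40
Sale 3 (194) [LIFO — newest first]: 194 @ $9.50 = $1,843.00
Total COGS = $2,033.50 + $3,236.40 + $1,843.00 = $7,112.90
Ending inventory: 215 @ $10.75 + 11 @ $12.40 + 42 @ $8.40 + 91 @ $9.50 + 380 @ $14.10 = $9,022.95
Check: goods available $16,135.85 = COGS $7,112.90 + ending $9,022.95

91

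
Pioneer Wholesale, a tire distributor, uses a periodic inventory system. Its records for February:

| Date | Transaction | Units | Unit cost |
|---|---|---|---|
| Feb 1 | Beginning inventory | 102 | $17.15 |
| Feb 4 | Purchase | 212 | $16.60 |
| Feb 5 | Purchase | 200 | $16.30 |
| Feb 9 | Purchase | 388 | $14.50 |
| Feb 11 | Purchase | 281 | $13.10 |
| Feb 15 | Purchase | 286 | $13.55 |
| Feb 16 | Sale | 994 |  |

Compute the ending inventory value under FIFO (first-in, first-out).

Feb 16, 994 sold [FIFO — oldest first]: 102 @ $17.15 + 212 @ $16.60 + 200 @ $16.30 + 388 @ $14.50 + 92 @ $13.10 = $15,359.70
Ending inventory: 189 @ $13.10 + 286 @ $13.55 = $6,351.20

Ending inventory = $6,351.20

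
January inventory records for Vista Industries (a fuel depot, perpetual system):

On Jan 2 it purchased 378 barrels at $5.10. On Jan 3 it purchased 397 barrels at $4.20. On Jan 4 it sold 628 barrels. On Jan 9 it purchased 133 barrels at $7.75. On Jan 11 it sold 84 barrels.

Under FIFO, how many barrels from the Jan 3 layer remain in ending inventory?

Jan 4, 628 sold [FIFO — oldest first]: 378 @ $5.10 + 250 @ $4.20 = $2,977.80
Jan 11, 84 sold [FIFO — oldest first]: 84 @ $4.20 = $352.80
Total COGS = $2,977.80 + $352.80 = $3,330.60
Ending inventory: 63 @ $4.20 + 133 @ $7.75 = $1,295.35
Check: goods available $4,625.95 = COGS $3,330.60 + ending $1,295.35

63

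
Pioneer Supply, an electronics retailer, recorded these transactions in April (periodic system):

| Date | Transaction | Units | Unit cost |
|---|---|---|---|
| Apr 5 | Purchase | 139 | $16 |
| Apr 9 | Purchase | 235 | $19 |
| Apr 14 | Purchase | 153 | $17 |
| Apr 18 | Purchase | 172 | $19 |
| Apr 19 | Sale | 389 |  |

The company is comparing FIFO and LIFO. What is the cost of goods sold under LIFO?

FIFO COGS: 139 @ $16 + 235 @ $19 + 15 @ $17 = $6,944
LIFO COGS: 172 @ $19 + 153 @ $17 + 64 @ $19 = $7,085

COGS = $7,085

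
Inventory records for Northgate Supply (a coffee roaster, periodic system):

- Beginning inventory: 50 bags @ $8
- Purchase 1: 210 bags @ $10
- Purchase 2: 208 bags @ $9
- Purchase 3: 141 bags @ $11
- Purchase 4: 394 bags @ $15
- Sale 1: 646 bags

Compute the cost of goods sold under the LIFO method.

COGS = $8,460

Sale 1 (646) [LIFO — newest first]: 394 @ $15 + 141 @ $11 + 111 @ $9 = $8,460
Ending inventory: 50 @ $8 + 210 @ $10 + 97 @ $9 = $3,373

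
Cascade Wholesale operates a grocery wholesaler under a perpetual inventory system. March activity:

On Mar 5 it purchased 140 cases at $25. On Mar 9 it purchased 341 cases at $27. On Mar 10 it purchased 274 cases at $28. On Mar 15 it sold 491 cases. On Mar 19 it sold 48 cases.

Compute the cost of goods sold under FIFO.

Mar 15, 491 sold [FIFO — oldest first]: 140 @ $25 + 341 @ $27 + 10 @ $28 = $12,987
Mar 19, 48 sold [FIFO — oldest first]: 48 @ $28 = $1,344
Total COGS = $12,987 + $1,344 = $14,331
Ending inventory: 216 @ $28 = $6,048

COGS = $14,331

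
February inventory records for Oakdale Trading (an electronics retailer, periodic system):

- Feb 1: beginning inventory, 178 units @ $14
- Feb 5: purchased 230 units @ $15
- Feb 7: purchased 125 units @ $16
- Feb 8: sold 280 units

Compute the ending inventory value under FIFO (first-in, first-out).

Ending inventory = $3,920

Feb 8, 280 sold [FIFO — oldest first]: 178 @ $14 + 102 @ $15 = $4,022
Ending inventory: 128 @ $15 + 125 @ $16 = $3,920
Check: goods available $7,942 = COGS $4,022 + ending $3,920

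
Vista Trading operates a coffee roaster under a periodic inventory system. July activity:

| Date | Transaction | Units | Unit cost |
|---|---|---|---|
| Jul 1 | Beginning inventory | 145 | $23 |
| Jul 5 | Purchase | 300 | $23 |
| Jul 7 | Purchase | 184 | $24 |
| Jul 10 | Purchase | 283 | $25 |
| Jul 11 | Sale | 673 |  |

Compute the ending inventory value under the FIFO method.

Ending inventory = $5,975

Jul 11, 673 sold [FIFO — oldest first]: 145 @ $23 + 300 @ $23 + 184 @ $24 + 44 @ $25 = $15,751
Ending inventory: 239 @ $25 = $5,975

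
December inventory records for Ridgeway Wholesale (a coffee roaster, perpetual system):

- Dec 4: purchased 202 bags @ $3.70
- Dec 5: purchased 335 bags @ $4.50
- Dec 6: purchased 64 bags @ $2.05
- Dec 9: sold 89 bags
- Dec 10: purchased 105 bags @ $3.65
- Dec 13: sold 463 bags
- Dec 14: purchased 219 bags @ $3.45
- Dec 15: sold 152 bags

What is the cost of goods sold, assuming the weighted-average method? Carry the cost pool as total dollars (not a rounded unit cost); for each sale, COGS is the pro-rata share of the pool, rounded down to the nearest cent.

After Dec 4: 202 on hand, pool $747.40 (≈ $3.7000 each)
After Dec 5: 537 on hand, pool $2,254.90 (≈ $4.1991 each)
After Dec 6: 601 on hand, pool $2,386.10 (≈ $3.9702 each)
Dec 9, sell 89: 89/601 × $2,386.10 → $353.34
After Dec 10: 617 on hand, pool $2,416.01 (≈ $3.9157 each)
Dec 13, sell 463: 463/617 × $2,416.01 → $1,812.98
After Dec 14: 373 on hand, pool $1,358.58 (≈ $3.6423 each)
Dec 15, sell 152: 152/373 × $1,358.58 → $553.63
Total COGS = $353.34 + $1,812.98 + $553.63 = $2,719.95
Ending inventory (cost pool remaining) = $804.95
Check: goods available $3,524.90 = COGS $2,719.95 + ending $804.95

COGS = $2,719.95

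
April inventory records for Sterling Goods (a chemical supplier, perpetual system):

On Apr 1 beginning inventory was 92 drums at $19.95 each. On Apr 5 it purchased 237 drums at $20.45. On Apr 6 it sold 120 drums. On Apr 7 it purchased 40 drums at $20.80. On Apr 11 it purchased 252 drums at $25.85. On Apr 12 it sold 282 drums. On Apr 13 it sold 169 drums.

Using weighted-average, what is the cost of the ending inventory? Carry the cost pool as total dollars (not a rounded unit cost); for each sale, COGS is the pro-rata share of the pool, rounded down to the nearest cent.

Ending inventory = $1,156.79

After Apr 1: 92 on hand, pool $1,835.40 (≈ $19.9500 each)
After Apr 5: 329 on hand, pool $6,682.05 (≈ $20.3102 each)
Apr 6, sell 120: 120/329 × $6,682.05 → $2,437.22
After Apr 7: 249 on hand, pool $5,076.83 (≈ $20.3889 each)
After Apr 11: 501 on hand, pool $11,591.03 (≈ $23.1358 each)
Apr 12, sell 282: 282/501 × $11,591.03 → $6,524.29
Apr 13, sell 169: 169/219 × $5,066.74 → $3,909.95
Total COGS = $2,437.22 + $6,524.29 + $3,909.95 = $12,871.46
Ending inventory (cost pool remaining) = $1,156.79
Check: goods available $14,028.25 = COGS $12,871.46 + ending $1,156.79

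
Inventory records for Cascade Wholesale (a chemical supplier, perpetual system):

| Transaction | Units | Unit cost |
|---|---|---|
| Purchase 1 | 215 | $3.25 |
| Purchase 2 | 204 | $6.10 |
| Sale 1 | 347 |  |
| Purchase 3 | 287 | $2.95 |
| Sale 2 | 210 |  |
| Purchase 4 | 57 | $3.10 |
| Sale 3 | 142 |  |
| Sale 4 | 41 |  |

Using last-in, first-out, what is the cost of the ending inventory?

Sale 1 (347) [LIFO — newest first]: 204 @ $6.10 + 143 @ $3.25 = $1,709.15
Sale 2 (210) [LIFO — newest first]: 210 @ $2.95 = $619.50
Sale 3 (142) [LIFO — newest first]: 57 @ $3.10 + 77 @ $2.95 + 8 @ $3.25 = $429.85
Sale 4 (41) [LIFO — newest first]: 41 @ $3.25 = $133.25
Total COGS = $1,709.15 + $619.50 + $429.85 + $133.25 = $2,891.75
Ending inventory: 23 @ $3.25 = $74.75
Check: goods available $2,966.50 = COGS $2,891.75 + ending $74.75

Ending inventory = $74.75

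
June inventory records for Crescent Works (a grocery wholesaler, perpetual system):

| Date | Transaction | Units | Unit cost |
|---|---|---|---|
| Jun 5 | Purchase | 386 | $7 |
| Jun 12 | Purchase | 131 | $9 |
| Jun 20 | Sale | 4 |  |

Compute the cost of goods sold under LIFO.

Jun 20, 4 sold [LIFO — newest first]: 4 @ $9 = $36
Ending inventory: 386 @ $7 + 127 @ $9 = $3,845
Check: goods available $3,881 = COGS $36 + ending $3,845

COGS = $36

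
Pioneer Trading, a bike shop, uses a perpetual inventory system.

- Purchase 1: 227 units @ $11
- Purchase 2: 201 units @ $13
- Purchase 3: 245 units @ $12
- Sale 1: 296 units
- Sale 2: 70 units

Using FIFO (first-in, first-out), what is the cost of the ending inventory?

Sale 1 (296) [FIFO — oldest first]: 227 @ $11 + 69 @ $13 = $3,394
Sale 2 (70) [FIFO — oldest first]: 70 @ $13 = $910
Total COGS = $3,394 + $910 = $4,304
Ending inventory: 62 @ $13 + 245 @ $12 = $3,746
Check: goods available $8,050 = COGS $4,304 + ending $3,746

Ending inventory = $3,746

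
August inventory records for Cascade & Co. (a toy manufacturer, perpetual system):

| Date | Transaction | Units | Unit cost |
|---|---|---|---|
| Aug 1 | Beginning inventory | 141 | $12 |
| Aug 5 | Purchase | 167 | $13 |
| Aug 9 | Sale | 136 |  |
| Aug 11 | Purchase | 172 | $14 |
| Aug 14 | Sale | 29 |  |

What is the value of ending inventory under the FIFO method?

Aug 9, 136 sold [FIFO — oldest first]: 136 @ $12 = $1,632
Aug 14, 29 sold [FIFO — oldest first]: 5 @ $12 + 24 @ $13 = $372
Total COGS = $1,632 + $372 = $2,004
Ending inventory: 143 @ $13 + 172 @ $14 = $4,267
Check: goods available $6,271 = COGS $2,004 + ending $4,267

Ending inventory = $4,267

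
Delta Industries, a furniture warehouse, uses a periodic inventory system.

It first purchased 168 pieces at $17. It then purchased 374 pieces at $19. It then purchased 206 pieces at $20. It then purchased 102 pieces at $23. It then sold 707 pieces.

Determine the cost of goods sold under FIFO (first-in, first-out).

COGS = $13,262

Sale 1 (707) [FIFO — oldest first]: 168 @ $17 + 374 @ $19 + 165 @ $20 = $13,262
Ending inventory: 41 @ $20 + 102 @ $23 = $3,166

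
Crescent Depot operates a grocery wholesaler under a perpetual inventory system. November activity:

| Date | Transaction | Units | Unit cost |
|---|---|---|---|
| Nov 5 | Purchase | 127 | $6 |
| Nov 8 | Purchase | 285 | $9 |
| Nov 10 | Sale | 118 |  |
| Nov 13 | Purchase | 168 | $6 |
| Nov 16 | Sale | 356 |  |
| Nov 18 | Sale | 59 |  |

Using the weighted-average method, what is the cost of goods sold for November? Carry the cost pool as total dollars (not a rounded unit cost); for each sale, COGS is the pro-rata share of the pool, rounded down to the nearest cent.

After Nov 5: 127 on hand, pool $762.00 (≈ $6.0000 each)
After Nov 8: 412 on hand, pool $3,327.00 (≈ $8.0752 each)
Nov 10, sell 118: 118/412 × $3,327.00 → $952.87
After Nov 13: 462 on hand, pool $3,382.13 (≈ $7.3206 each)
Nov 16, sell 356: 356/462 × $3,382.13 → $2,606.14
Nov 18, sell 59: 59/106 × $775.99 → $431.91
Total COGS = $952.87 + $2,606.14 + $431.91 = $3,990.92
Ending inventory (cost pool remaining) = $344.08
Check: goods available $4,335.00 = COGS $3,990.92 + ending $344.08

COGS = $3,990.92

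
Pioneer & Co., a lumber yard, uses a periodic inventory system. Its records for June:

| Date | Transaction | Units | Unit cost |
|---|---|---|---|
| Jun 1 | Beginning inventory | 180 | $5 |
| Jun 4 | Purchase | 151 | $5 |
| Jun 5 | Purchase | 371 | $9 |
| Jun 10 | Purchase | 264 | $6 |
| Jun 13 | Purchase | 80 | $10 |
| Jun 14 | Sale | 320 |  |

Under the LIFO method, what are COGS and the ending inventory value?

Jun 14, 320 sold [LIFO — newest first]: 80 @ $10 + 240 @ $6 = $2,240
Ending inventory: 180 @ $5 + 151 @ $5 + 371 @ $9 + 24 @ $6 = $5,138

COGS = $2,240; ending inventory = $5,138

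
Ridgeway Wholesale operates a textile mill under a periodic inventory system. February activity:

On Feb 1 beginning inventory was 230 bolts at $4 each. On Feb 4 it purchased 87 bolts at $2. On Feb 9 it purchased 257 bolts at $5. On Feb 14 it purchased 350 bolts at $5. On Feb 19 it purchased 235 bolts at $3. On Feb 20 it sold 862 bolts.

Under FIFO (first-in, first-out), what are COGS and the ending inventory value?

Feb 20, 862 sold [FIFO — oldest first]: 230 @ $4 + 87 @ $2 + 257 @ $5 + 288 @ $5 = $3,819
Ending inventory: 62 @ $5 + 235 @ $3 = $1,015
Check: goods available $4,834 = COGS $3,819 + ending $1,015

COGS = $3,819; ending inventory = $1,015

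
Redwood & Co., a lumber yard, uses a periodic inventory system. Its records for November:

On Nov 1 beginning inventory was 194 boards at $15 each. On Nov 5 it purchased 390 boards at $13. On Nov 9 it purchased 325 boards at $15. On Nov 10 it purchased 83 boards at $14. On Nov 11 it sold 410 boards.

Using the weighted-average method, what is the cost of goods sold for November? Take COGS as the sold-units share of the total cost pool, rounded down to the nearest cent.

Nov 11, sell 410: 410/992 × $14,017.00 → $5,793.31
Ending inventory (cost pool remaining) = $8,223.69

COGS = $5,793.31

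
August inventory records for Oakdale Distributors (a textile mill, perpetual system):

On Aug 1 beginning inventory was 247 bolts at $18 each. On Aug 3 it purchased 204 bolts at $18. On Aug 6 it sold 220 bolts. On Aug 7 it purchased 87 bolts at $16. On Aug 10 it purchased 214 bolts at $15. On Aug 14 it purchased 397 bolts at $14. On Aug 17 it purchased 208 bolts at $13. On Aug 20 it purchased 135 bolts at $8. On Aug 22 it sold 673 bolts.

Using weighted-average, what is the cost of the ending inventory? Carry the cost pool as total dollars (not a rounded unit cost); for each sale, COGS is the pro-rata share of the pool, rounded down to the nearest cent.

Ending inventory = $8,524.45

After Aug 1: 247 on hand, pool $4,446.00 (≈ $18.0000 each)
After Aug 3: 451 on hand, pool $8,118.00 (≈ $18.0000 each)
Aug 6, sell 220: 220/451 × $8,118.00 → $3,960.00
After Aug 7: 318 on hand, pool $5,550.00 (≈ $17.4528 each)
After Aug 10: 532 on hand, pool $8,760.00 (≈ $16.4662 each)
After Aug 14: 929 on hand, pool $14,318.00 (≈ $15.4123 each)
After Aug 17: 1137 on hand, pool $17,022.00 (≈ $14.9710 each)
After Aug 20: 1272 on hand, pool $18,102.00 (≈ $14.2311 each)
Aug 22, sell 673: 673/1272 × $18,102.00 → $9,577.55
Total COGS = $3,960.00 + $9,577.55 = $13,537.55
Ending inventory (cost pool remaining) = $8,524.45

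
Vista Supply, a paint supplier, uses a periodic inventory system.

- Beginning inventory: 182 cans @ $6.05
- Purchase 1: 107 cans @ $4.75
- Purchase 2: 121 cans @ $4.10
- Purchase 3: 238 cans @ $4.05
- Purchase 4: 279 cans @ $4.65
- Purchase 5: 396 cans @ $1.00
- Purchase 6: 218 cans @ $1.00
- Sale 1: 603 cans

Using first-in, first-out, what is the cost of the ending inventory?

Sale 1 (603) [FIFO — oldest first]: 182 @ $6.05 + 107 @ $4.75 + 121 @ $4.10 + 193 @ $4.05 = $2,887.10
Ending inventory: 45 @ $4.05 + 279 @ $4.65 + 396 @ $1.00 + 218 @ $1.00 = $2,093.60
Check: goods available $4,980.70 = COGS $2,887.10 + ending $2,093.60

Ending inventory = $2,093.60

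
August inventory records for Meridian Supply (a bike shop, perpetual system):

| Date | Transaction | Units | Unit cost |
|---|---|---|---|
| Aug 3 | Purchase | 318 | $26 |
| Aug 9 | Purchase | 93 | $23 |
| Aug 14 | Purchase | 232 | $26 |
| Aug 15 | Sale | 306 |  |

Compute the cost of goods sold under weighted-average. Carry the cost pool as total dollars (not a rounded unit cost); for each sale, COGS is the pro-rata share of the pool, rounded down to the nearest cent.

COGS = $7,823.22

After Aug 3: 318 on hand, pool $8,268.00 (≈ $26.0000 each)
After Aug 9: 411 on hand, pool $10,407.00 (≈ $25.3212 each)
After Aug 14: 643 on hand, pool $16,439.00 (≈ $25.5661 each)
Aug 15, sell 306: 306/643 × $16,439.00 → $7,823.22
Ending inventory (cost pool remaining) = $8,615.78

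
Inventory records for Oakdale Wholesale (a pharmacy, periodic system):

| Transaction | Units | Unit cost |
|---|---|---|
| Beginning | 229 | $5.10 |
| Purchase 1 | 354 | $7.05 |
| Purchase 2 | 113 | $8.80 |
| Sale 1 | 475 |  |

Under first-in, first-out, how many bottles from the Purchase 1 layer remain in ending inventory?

Sale 1 (475) [FIFO — oldest first]: 229 @ $5.10 + 246 @ $7.05 = $2,902.20
Ending inventory: 108 @ $7.05 + 113 @ $8.80 = $1,755.80
Check: goods available $4,658.00 = COGS $2,902.20 + ending $1,755.80

108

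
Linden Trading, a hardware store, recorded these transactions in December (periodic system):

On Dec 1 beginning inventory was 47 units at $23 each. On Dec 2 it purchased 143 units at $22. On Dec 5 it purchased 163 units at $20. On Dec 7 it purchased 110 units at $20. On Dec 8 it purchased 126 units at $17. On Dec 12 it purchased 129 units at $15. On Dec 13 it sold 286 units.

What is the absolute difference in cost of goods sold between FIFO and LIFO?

FIFO COGS: 47 @ $23 + 143 @ $22 + 96 @ $20 = $6,147
LIFO COGS: 129 @ $15 + 126 @ $17 + 31 @ $20 = $4,697
Difference = |$6,147 − $4,697| = $1,450

$1,450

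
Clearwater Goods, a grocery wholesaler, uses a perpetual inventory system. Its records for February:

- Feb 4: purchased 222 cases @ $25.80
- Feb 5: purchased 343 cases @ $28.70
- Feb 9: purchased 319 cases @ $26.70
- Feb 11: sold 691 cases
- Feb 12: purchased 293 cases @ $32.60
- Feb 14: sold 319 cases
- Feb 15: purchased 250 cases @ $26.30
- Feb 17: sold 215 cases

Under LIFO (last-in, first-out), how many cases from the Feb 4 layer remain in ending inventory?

Feb 11, 691 sold [LIFO — newest first]: 319 @ $26.70 + 343 @ $28.70 + 29 @ $25.80 = $19,109.60
Feb 14, 319 sold [LIFO — newest first]: 293 @ $32.60 + 26 @ $25.80 = $10,222.60
Feb 17, 215 sold [LIFO — newest first]: 215 @ $26.30 = $5,654.50
Total COGS = $19,109.60 + $10,222.60 + $5,654.50 = $34,986.70
Ending inventory: 167 @ $25.80 + 35 @ $26.30 = $5,229.10

167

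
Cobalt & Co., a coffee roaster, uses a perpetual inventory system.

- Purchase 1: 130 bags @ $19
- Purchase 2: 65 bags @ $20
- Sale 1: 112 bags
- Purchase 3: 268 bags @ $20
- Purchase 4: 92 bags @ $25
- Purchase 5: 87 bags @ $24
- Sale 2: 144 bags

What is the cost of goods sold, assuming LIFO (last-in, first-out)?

COGS = $5,706

Sale 1 (112) [LIFO — newest first]: 65 @ $20 + 47 @ $19 = $2,193
Sale 2 (144) [LIFO — newest first]: 87 @ $24 + 57 @ $25 = $3,513
Total COGS = $2,193 + $3,513 = $5,706
Ending inventory: 83 @ $19 + 268 @ $20 + 35 @ $25 = $7,812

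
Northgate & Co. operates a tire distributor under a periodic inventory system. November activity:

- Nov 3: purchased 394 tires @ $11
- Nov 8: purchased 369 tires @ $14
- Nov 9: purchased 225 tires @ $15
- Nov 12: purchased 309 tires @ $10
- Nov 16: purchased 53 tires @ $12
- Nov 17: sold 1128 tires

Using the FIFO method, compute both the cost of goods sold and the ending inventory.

COGS = $14,275; ending inventory = $2,326

Nov 17, 1128 sold [FIFO — oldest first]: 394 @ $11 + 369 @ $14 + 225 @ $15 + 140 @ $10 = $14,275
Ending inventory: 169 @ $10 + 53 @ $12 = $2,326
Check: goods available $16,601 = COGS $14,275 + ending $2,326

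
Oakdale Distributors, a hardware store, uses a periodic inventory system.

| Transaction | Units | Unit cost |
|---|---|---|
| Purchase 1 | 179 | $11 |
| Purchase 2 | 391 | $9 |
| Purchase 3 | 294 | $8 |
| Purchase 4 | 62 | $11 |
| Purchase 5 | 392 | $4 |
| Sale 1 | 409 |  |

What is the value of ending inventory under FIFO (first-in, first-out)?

Ending inventory = $6,051

Sale 1 (409) [FIFO — oldest first]: 179 @ $11 + 230 @ $9 = $4,039
Ending inventory: 161 @ $9 + 294 @ $8 + 62 @ $11 + 392 @ $4 = $6,051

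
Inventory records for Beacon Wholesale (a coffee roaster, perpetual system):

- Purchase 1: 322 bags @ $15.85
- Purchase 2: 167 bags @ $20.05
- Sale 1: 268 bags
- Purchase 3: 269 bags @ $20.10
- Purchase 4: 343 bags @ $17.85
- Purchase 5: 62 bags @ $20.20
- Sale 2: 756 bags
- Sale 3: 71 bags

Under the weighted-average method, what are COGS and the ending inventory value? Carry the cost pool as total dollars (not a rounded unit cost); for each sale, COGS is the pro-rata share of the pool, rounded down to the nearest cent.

After Purchase 1: 322 on hand, pool $5,103.70 (≈ $15.8500 each)
After Purchase 2: 489 on hand, pool $8,452.05 (≈ $17.2844 each)
Sale 1, sell 268: 268/489 × $8,452.05 → $4,632.20
After Purchase 3: 490 on hand, pool $9,226.75 (≈ $18.8301 each)
After Purchase 4: 833 on hand, pool $15,349.30 (≈ $18.4265 each)
After Purchase 5: 895 on hand, pool $16,601.70 (≈ $18.5494 each)
Sale 2, sell 756: 756/895 × $16,601.70 → $14,023.33
Sale 3, sell 71: 71/139 × $2,578.37 → $1,317.00
Total COGS = $4,632.20 + $14,023.33 + $1,317.00 = $19,972.53
Ending inventory (cost pool remaining) = $1,261.37

COGS = $19,972.53; ending inventory = $1,261.37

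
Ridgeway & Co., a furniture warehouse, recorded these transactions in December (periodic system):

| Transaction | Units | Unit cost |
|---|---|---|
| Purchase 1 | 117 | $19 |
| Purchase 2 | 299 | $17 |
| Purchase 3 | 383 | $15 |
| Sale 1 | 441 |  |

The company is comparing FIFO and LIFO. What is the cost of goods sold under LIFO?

COGS = $6,731

FIFO COGS: 117 @ $19 + 299 @ $17 + 25 @ $15 = $7,681
LIFO COGS: 383 @ $15 + 58 @ $17 = $6,731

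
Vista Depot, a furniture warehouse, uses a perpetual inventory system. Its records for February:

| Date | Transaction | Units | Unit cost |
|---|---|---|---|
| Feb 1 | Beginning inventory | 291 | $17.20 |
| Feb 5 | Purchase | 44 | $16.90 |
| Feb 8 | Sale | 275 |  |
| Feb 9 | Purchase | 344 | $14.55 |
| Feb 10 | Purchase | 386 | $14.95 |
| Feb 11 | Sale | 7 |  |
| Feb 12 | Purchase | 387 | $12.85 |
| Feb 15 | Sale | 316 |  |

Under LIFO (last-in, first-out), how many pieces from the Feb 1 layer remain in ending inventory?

60

Feb 8, 275 sold [LIFO — newest first]: 44 @ $16.90 + 231 @ $17.20 = $4,716.80
Feb 11, 7 sold [LIFO — newest first]: 7 @ $14.95 = $104.65
Feb 15, 316 sold [LIFO — newest first]: 316 @ $12.85 = $4,060.60
Total COGS = $4,716.80 + $104.65 + $4,060.60 = $8,882.05
Ending inventory: 60 @ $17.20 + 344 @ $14.55 + 379 @ $14.95 + 71 @ $12.85 = $12,615.60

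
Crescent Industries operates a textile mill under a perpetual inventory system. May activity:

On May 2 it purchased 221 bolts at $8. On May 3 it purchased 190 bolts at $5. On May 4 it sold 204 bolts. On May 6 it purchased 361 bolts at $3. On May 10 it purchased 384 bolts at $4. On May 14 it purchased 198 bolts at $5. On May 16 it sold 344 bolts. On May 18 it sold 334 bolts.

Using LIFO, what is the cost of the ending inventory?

Ending inventory = $2,451

May 4, 204 sold [LIFO — newest first]: 190 @ $5 + 14 @ $8 = $1,062
May 16, 344 sold [LIFO — newest first]: 198 @ $5 + 146 @ $4 = $1,574
May 18, 334 sold [LIFO — newest first]: 238 @ $4 + 96 @ $3 = $1,240
Total COGS = $1,062 + $1,574 + $1,240 = $3,876
Ending inventory: 207 @ $8 + 265 @ $3 = $2,451
Check: goods available $6,327 = COGS $3,876 + ending $2,451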